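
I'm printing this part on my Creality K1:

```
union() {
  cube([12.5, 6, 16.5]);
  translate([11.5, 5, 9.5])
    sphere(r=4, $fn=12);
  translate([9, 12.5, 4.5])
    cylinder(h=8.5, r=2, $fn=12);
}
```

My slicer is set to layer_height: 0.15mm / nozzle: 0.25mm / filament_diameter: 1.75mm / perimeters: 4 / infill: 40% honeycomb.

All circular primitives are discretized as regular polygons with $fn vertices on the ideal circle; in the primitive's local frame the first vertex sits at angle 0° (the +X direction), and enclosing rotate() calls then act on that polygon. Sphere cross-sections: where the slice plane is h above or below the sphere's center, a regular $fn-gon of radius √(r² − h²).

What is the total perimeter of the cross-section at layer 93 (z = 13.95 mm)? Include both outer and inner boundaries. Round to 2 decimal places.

37.00 mm

At z = 13.95 mm: the 12.5×6 cube contributes its full rectangle (perimeter 37.00 mm); the sphere at (11.5, 5) is not intersected at this z (|z−center|=4.450 > r=4); the cylinder at (9, 12.5) does not reach this height (z outside [4.5, 13]); Merging all regions: only the 12.5×6 cube is present, so the union is just that shape — boundary = 37.00 mm. Overall, the cross-section is a single solid region. Total boundary length (outer) = 37.00 mm.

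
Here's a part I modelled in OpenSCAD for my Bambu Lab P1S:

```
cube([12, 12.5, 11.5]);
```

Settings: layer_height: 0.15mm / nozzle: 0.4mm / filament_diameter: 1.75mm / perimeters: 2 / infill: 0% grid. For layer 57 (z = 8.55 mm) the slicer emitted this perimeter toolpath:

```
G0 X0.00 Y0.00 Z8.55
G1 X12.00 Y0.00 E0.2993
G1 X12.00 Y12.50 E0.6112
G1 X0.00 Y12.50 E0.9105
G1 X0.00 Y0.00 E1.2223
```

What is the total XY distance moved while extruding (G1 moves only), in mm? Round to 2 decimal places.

49.00 mm

Sum the Euclidean lengths of each G1 segment: total = 49.00 mm.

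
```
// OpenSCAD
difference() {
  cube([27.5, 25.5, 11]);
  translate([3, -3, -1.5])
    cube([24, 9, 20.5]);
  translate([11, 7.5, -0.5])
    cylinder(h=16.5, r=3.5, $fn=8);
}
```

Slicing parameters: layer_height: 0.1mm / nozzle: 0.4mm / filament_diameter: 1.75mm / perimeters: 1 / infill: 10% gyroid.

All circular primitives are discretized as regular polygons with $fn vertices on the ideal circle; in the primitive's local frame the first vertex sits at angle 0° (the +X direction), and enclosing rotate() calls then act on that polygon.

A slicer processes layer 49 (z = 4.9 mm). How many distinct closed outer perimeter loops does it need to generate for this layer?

At z = 4.9 mm: the cube is present — its section is the full 27.5×25.5 rectangle; the cube at (3, -3) is present — its section is the full 24×9 rectangle; the r=3.5 cylinder at (11, 7.5) gives a regular 8-gon of circumradius 3.5 (constant along its height); Subtracting the remaining from the first: starting from the 27.5×25.5 cube, the 24×9 cube at (3, -3) partially overlaps it — only the 144.00 mm² overlap (of its 216.00 mm²) is removed, clipping the outline; the r=3.5 cylinder at (11, 7.5) partially overlaps it — only the 26.89 mm² overlap (of its 34.65 mm²) is removed, clipping the outline — 1 connected region. The result has 1 disconnected region.

1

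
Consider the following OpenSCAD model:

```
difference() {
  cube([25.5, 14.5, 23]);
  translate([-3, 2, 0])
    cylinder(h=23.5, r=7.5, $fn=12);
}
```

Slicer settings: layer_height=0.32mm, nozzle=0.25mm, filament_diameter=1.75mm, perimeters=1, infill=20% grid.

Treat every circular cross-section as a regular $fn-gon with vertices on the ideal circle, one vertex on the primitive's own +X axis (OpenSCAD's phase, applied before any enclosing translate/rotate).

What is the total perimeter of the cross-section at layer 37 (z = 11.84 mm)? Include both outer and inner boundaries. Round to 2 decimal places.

At z = 11.84 mm: the cube (footprint 25.5×14.5) is included at this height (perimeter 80.00 mm); the r=7.5 cylinder at (-3, 2) contributes a regular 12-gon of circumradius 7.5 (perimeter = 2·12·7.500·sin(180°/12) = 46.59 mm); After the difference (first − rest): starting from the 25.5×14.5 cube, the r=7.5 cylinder at (-3, 2) partially overlaps it — only the 29.36 mm² overlap (of its 168.75 mm²) is removed, clipping the outline — boundary = 77.95 mm. Overall, the cross-section is a single solid region. Total boundary length (outer) = 77.95 mm.

77.95 mm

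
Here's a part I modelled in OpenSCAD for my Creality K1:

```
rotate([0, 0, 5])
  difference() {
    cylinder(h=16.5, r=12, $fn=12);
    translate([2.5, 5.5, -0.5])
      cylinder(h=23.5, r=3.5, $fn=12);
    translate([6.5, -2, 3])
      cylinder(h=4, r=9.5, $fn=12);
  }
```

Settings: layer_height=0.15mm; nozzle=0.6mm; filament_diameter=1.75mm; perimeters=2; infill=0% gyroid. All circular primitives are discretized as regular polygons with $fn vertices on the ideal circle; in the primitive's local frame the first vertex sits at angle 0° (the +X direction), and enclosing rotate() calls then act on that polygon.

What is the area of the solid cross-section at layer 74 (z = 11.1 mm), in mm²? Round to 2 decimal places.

At z = 11.1 mm: the r=12 cylinder gives a regular 12-gon of circumradius 12 (constant along its height) (area = (12/2)·12.000²·sin(360°/12) = 432.00 mm²); the cylinder at (2.5, 5.5): section is a regular 12-gon, circumradius r=3.5 (area = (12/2)·3.500²·sin(360°/12) = 36.75 mm²); the cylinder at (6.5, -2) is not intersected at this z (z outside [3, 7]); Subtracting the remaining from the first: starting from the r=12 cylinder (432.00 mm²), the r=3.5 cylinder at (2.5, 5.5) lies wholly inside it (removes its full 36.75 mm² and its 21.74 mm outline becomes a hole wall) — area = 395.25 mm²; (whole slice rotated 5° about Z — lengths, areas and connectivity unchanged). Overall, the cross-section is one region with 1 hole. Net area = 395.25 mm².

395.25 mm²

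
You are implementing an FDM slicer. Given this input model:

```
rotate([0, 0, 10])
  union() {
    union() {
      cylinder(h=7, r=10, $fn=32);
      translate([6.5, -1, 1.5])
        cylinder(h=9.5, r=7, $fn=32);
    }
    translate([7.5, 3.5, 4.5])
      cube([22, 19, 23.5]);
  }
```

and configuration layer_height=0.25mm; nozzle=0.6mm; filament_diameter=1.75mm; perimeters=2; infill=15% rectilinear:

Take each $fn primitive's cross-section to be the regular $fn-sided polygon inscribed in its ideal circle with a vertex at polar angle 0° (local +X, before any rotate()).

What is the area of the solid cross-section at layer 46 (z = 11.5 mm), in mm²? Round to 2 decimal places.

418.00 mm²

At z = 11.5 mm: the cylinder is absent (z outside [0, 7]); the cylinder at (6.5, -1) is absent (z outside [1.5, 11]); Merging all regions: nothing is present at this height; the cube at (7.5, 3.5) is present — its section is the full 22×19 rectangle (area 418.00 mm²); Combining (union): only the 22×19 cube at (7.5, 3.5) is present, so the union is just that shape — area = 418.00 mm²; (whole slice rotated 10° about Z — lengths, areas and connectivity unchanged). Overall, the cross-section is a single solid region. Net area = 418.00 mm².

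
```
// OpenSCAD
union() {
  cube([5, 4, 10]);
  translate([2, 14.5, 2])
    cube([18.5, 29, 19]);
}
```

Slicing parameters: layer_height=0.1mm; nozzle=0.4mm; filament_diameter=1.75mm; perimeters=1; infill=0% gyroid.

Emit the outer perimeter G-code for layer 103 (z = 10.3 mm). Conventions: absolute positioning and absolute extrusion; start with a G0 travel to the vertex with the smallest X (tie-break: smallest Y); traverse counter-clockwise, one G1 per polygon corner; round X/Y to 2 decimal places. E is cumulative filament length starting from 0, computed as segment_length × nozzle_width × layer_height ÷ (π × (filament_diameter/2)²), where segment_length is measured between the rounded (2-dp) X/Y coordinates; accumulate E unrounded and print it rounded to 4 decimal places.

G0 X2.00 Y14.50 Z10.30
G1 X20.50 Y14.50 E0.3077
G1 X20.50 Y43.50 E0.7899
G1 X2.00 Y43.50 E1.0976
G1 X2.00 Y14.50 E1.5799

At z = 10.3 mm: the cube is absent (z outside [0, 10]); the 18.5×29 cube at (2, 14.5) contributes its full rectangle; Combining (union): only the 18.5×29 cube at (2, 14.5) is present, so the union is just that shape — 1 connected region. The outline is a single polygon with 4 vertices. Extrusion per mm of travel: 0.4 × 0.1 / (π × 0.875²) = 0.016630. Accumulating E over each segment gives final E = 1.5799.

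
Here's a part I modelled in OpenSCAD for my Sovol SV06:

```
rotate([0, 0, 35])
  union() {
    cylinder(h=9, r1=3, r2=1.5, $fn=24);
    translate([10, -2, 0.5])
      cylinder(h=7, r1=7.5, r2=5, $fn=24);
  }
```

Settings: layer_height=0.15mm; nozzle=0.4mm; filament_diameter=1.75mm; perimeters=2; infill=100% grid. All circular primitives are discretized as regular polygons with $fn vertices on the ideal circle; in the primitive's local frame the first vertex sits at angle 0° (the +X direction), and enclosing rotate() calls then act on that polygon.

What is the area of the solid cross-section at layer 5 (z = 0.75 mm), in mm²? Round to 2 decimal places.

At z = 0.75 mm: the cone (r1=3→r2=1.5) has section circumradius 2.875 here — a regular 24-gon (area = (24/2)·2.875²·sin(360°/24) = 25.67 mm²); the cone at (10, -2): at t=0.036 of its height the radius interpolates to r₁+(r₂−r₁)t = 7.411, giving a regular 24-gon of that circumradius (area = (24/2)·7.411²·sin(360°/24) = 170.57 mm²); Combining (union): the regions partially overlap — summed areas 196.24 mm² minus the doubly-counted overlap 0.02 mm² gives 196.22 mm² — area = 196.22 mm²; (whole slice rotated 35° about Z — lengths, areas and connectivity unchanged). Overall, the cross-section is a single solid region. Net area = 196.22 mm².

196.22 mm²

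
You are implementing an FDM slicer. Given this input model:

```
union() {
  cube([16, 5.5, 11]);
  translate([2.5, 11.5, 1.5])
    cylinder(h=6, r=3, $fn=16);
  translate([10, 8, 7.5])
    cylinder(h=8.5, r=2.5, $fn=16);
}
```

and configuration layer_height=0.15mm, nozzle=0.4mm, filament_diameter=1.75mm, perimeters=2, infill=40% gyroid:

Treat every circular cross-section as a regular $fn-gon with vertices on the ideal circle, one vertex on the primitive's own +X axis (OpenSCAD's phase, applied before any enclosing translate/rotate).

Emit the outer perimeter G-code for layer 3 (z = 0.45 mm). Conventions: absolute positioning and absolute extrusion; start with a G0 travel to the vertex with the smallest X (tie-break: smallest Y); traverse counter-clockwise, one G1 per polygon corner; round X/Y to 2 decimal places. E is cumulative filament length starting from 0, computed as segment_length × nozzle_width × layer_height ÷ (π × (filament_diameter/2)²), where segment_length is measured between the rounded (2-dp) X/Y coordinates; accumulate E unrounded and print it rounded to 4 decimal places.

G0 X0.00 Y0.00 Z0.45
G1 X16.00 Y0.00 E0.3991
G1 X16.00 Y5.50 E0.5363
G1 X0.00 Y5.50 E0.9354
G1 X0.00 Y0.00 E1.0726

At z = 0.45 mm: the 16×5.5 cube contributes its full rectangle; the cylinder at (2.5, 11.5) is absent (z outside [1.5, 7.5]); the cylinder at (10, 8) is not intersected at this z (z outside [7.5, 16]); Taking the union: only the 16×5.5 cube is present, so the union is just that shape — 1 connected region. The outline is a single polygon with 4 vertices. Extrusion per mm of travel: 0.4 × 0.15 / (π × 0.875²) = 0.024945. Accumulating E over each segment gives final E = 1.0726.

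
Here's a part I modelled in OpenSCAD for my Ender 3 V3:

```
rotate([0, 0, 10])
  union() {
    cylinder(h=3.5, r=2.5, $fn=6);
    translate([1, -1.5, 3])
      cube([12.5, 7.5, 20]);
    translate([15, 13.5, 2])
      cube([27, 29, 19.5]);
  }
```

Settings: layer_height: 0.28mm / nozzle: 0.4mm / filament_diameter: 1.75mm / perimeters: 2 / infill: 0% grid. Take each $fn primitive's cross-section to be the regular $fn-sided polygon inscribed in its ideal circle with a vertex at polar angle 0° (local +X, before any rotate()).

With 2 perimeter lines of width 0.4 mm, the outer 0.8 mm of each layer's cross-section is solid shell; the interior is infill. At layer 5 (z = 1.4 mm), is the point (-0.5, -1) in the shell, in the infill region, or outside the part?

At z = 1.4 mm: the r=2.5 cylinder gives a regular 6-gon of circumradius 2.5 (constant along its height); the cube at (1, -1.5) does not reach this height (z outside [3, 23]); the cube at (15, 13.5) is absent (z outside [2, 21.5]); Combining (union): only the r=2.5 cylinder is present, so the union is just that shape — 1 connected region; (whole slice rotated 10° about Z — lengths, areas and connectivity unchanged). Overall, the cross-section is a single solid region. Undo the 10° rotation: the query point maps to (-0.666, -0.898) in the un-rotated model frame. The nearest boundary edge runs (-2.50, 0.00)→(-1.25, -2.17); distance from the point to it = 1.14 mm. The point is inside the cross-section and 1.14 mm from the nearest boundary — more than the 0.8 mm shell width (2 × 0.4), so it's in the infill interior.

infill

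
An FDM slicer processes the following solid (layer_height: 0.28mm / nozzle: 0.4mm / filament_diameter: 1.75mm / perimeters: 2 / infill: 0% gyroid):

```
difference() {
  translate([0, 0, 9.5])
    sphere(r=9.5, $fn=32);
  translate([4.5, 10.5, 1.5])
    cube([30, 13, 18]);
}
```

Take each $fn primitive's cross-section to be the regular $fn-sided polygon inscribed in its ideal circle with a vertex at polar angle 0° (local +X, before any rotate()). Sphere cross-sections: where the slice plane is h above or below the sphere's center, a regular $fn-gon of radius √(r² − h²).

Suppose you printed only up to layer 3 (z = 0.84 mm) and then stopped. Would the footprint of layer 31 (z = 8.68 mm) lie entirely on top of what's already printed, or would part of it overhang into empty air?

Compare the two slices. At z = 0.84: the r=9.5 sphere contributes a regular 32-gon of circumradius √(9.5²−8.66²) = 3.906 (area = (32/2)·3.906²·sin(360°/32) = 47.62 mm²); the cube at (4.5, 10.5) does not reach this height (z outside [1.5, 19.5]); Subtracting the remaining from the first: none of the subtracted shapes is present at this height, so the r=9.5 sphere is unchanged — area = 47.62 mm². At z = 8.68: the r=9.5 sphere contributes a regular 32-gon of circumradius √(9.5²−0.82²) = 9.465 (area = (32/2)·9.465²·sin(360°/32) = 279.61 mm²); the 30×13 cube at (4.5, 10.5) contributes its full rectangle (area 390.00 mm²); Subtracting the remaining from the first: starting from the r=9.5 sphere (279.61 mm²), the 30×13 cube at (4.5, 10.5) misses the remaining region (no effect) — area = 279.61 mm². Checking containment: at z = 8.68 the cross-section extends beyond the z = 0.84 cross-section by about 232.00 mm².

part overhangs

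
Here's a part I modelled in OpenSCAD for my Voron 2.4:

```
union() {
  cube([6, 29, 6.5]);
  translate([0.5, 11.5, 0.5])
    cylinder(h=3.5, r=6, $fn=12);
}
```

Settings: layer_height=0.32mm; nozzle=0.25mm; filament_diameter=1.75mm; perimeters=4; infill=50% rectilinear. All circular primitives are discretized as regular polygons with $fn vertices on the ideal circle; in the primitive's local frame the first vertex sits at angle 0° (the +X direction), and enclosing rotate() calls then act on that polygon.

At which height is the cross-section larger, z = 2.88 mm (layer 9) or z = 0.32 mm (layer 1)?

layer 9 (z = 2.88 mm)

Layer 9 (z = 2.88): the 6×29 cube contributes its full rectangle (area 174.00 mm²); the r=6 cylinder at (0.5, 11.5) contributes a regular 12-gon of circumradius 6 (area = (12/2)·6.000²·sin(360°/12) = 108.00 mm²); Combining (union): the regions partially overlap — summed areas 282.00 mm² minus the doubly-counted overlap 59.00 mm² gives 223.00 mm² — area = 223.00 mm². So its area = 223.00 mm². Layer 1 (z = 0.32): the 6×29 cube contributes its full rectangle (area 174.00 mm²); the cylinder at (0.5, 11.5) is not intersected at this z (z outside [0.5, 4]); Combining (union): only the 6×29 cube is present, so the union is just that shape — area = 174.00 mm². So its area = 174.00 mm². Layer 9 is larger (223.00 vs 174.00 mm²).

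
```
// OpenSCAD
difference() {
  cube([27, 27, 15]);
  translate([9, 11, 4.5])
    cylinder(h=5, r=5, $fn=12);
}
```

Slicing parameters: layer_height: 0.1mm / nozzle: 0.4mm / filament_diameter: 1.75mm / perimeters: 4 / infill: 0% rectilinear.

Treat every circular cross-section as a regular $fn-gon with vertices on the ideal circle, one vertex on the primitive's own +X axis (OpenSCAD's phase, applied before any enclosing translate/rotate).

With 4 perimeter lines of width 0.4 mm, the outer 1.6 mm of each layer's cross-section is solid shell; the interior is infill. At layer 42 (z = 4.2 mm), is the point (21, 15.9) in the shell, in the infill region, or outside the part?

infill

At z = 4.2 mm: the cube (footprint 27×27) is included at this height; the cylinder at (9, 11) is not intersected at this z (z outside [4.5, 9.5]); Subtracting the remaining from the first: none of the subtracted shapes is present at this height, so the 27×27 cube is unchanged — 1 connected region. Overall, the cross-section is a single solid region. The nearest boundary edge runs (27.00, 0.00)→(27.00, 27.00); distance from the point to it = 6.00 mm. The point is inside the cross-section and 6.00 mm from the nearest boundary — more than the 1.6 mm shell width (4 × 0.4), so it's in the infill interior.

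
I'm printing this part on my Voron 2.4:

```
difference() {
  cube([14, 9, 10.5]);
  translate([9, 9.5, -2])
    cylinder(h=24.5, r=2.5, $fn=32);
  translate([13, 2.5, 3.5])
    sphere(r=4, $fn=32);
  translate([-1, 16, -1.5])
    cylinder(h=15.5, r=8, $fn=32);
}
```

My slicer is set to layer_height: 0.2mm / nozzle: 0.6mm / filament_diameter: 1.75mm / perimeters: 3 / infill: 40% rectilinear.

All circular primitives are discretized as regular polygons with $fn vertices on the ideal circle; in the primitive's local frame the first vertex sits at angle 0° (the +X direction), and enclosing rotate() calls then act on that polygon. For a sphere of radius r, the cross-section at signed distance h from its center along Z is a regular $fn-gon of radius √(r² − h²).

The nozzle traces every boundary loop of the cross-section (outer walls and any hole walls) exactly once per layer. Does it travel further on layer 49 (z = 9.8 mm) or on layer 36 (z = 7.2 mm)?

layer 36 (z = 7.2 mm)

Layer 49 (z = 9.8): the cube (footprint 14×9) is included at this height (perimeter 46.00 mm); the cylinder at (9, 9.5): section is a regular 32-gon, circumradius r=2.5 (perimeter = 2·32·2.500·sin(180°/32) = 15.68 mm); the sphere at (13, 2.5) does not reach this height (|z−center|=6.300 > r=4); the cylinder at (-1, 16): section is a regular 32-gon, circumradius r=8 (perimeter = 2·32·8.000·sin(180°/32) = 50.18 mm); Subtracting the remaining from the first: starting from the 14×9 cube, the r=2.5 cylinder at (9, 9.5) partially overlaps it — only the 7.28 mm² overlap (of its 19.51 mm²) is removed, clipping the outline; the r=8 cylinder at (-1, 16) partially overlaps it — only the 1.56 mm² overlap (of its 199.77 mm²) is removed, clipping the outline — boundary = 47.21 mm. So its perimeter = 47.21 mm. Layer 36 (z = 7.2): the cube (footprint 14×9) is included at this height (perimeter 46.00 mm); the r=2.5 cylinder at (9, 9.5) contributes a regular 32-gon of circumradius 2.5 (perimeter = 2·32·2.500·sin(180°/32) = 15.68 mm); the r=4 sphere at (13, 2.5) slices to a regular 32-gon of circumradius 1.520 (√(r²−h²) with h=3.7 from center) (perimeter = 2·32·1.520·sin(180°/32) = 9.53 mm); the cylinder at (-1, 16): section is a regular 32-gon, circumradius r=8 (perimeter = 2·32·8.000·sin(180°/32) = 50.18 mm); Subtracting the remaining from the first: starting from the 14×9 cube, the r=2.5 cylinder at (9, 9.5) partially overlaps it — only the 7.28 mm² overlap (of its 19.51 mm²) is removed, clipping the outline; the r=4 sphere at (13, 2.5) partially overlaps it — only the 6.40 mm² overlap (of its 7.21 mm²) is removed, clipping the outline; the r=8 cylinder at (-1, 16) partially overlaps it — only the 1.56 mm² overlap (of its 199.77 mm²) is removed, clipping the outline — boundary = 51.89 mm. So its perimeter = 51.89 mm. Layer 36 is larger (51.89 vs 47.21 mm).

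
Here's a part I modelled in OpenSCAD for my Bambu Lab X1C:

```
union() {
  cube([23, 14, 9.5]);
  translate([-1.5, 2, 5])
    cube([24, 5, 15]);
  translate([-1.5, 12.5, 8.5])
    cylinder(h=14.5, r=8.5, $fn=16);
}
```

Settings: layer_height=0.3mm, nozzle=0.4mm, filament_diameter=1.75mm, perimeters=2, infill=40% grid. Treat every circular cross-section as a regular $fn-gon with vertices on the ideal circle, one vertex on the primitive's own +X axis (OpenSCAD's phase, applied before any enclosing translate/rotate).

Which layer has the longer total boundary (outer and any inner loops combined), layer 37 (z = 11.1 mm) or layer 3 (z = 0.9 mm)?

layer 37 (z = 11.1 mm)

Layer 37 (z = 11.1): the cube is not intersected at this z (z outside [0, 9.5]); the 24×5 cube at (-1.5, 2) contributes its full rectangle (perimeter 58.00 mm); the r=8.5 cylinder at (-1.5, 12.5) contributes a regular 16-gon of circumradius 8.5 (perimeter = 2·16·8.500·sin(180°/16) = 53.06 mm); Merging all regions: the regions partially overlap (shared area 12.74 mm²), so the edge portions inside another operand are dropped and the merged outline is re-measured after clipping — boundary = 94.47 mm. So its perimeter = 94.47 mm. Layer 3 (z = 0.9): the cube (footprint 23×14) is included at this height (perimeter 74.00 mm); the cube at (-1.5, 2) is absent (z outside [5, 20]); the cylinder at (-1.5, 12.5) does not reach this height (z outside [8.5, 23]); Combining (union): only the 23×14 cube is present, so the union is just that shape — boundary = 74.00 mm. So its perimeter = 74.00 mm. Layer 37 is larger (94.47 vs 74.00 mm).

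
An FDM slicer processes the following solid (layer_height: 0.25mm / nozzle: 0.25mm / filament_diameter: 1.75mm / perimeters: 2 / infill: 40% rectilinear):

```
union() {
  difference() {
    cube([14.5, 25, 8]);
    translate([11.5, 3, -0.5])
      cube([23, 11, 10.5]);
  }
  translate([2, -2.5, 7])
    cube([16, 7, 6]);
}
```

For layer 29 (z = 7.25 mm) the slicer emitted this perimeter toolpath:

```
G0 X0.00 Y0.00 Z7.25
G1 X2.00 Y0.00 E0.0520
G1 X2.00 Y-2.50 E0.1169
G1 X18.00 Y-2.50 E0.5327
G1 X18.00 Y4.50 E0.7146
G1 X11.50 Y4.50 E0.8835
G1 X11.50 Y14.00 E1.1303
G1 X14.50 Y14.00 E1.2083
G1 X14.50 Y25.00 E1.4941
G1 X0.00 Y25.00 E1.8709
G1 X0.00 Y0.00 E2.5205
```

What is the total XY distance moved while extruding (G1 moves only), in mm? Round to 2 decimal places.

Sum the Euclidean lengths of each G1 segment: total = 97.00 mm.

97.00 mm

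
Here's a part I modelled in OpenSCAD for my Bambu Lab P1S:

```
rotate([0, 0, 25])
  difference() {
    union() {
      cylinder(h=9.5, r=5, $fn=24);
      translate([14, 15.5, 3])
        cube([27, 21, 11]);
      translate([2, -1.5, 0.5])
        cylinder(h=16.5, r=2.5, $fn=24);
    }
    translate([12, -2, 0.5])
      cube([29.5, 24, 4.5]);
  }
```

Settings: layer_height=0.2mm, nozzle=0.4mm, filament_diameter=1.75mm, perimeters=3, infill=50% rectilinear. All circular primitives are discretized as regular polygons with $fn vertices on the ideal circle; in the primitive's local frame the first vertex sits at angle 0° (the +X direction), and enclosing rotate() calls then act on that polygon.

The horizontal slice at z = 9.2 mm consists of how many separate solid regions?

2

At z = 9.2 mm: the r=5 cylinder contributes a regular 24-gon of circumradius 5; the cube at (14, 15.5) (footprint 27×21) is included at this height; the r=2.5 cylinder at (2, -1.5) contributes a regular 24-gon of circumradius 2.5; Combining (union): the regions partially overlap (shared area 19.40 mm²), so overlapping operands fuse into one piece — 2 connected regions; the cube at (12, -2) is absent (z outside [0.5, 5]); After the difference (first − rest): none of the subtracted shapes is present at this height, so the result so far is unchanged — 2 connected regions; (rotated 25° about Z; rotation is an isometry so areas/perimeters/island counts are preserved). The result has 2 disconnected regions.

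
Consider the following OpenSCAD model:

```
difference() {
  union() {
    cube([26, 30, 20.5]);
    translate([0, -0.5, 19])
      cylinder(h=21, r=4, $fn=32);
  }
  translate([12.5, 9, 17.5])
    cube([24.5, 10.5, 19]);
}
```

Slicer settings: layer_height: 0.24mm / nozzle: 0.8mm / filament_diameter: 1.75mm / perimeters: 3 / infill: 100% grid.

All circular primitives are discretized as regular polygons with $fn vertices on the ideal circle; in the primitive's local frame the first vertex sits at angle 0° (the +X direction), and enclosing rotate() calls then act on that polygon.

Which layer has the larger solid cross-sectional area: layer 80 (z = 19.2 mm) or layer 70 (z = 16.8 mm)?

Layer 80 (z = 19.2): the cube is present — its section is the full 26×30 rectangle (area 780.00 mm²); the r=4 cylinder at (0, -0.5) gives a regular 32-gon of circumradius 4 (constant along its height) (area = (32/2)·4.000²·sin(360°/32) = 49.94 mm²); Combining (union): the regions partially overlap — summed areas 829.94 mm² minus the doubly-counted overlap 10.50 mm² gives 819.45 mm² — area = 819.45 mm²; the cube at (12.5, 9) (footprint 24.5×10.5) is included at this height (area 257.25 mm²); Subtracting the remaining from the first: starting from that combined region (819.45 mm²), the 24.5×10.5 cube at (12.5, 9) partially overlaps it — only the 141.75 mm² overlap (of its 257.25 mm²) is removed, clipping the outline — area = 677.70 mm². So its area = 677.70 mm². Layer 70 (z = 16.8): the cube is present — its section is the full 26×30 rectangle (area 780.00 mm²); the cylinder at (0, -0.5) is not intersected at this z (z outside [19, 40]); Merging all regions: only the 26×30 cube is present, so the union is just that shape — area = 780.00 mm²; the cube at (12.5, 9) is absent (z outside [17.5, 36.5]); After the difference (first − rest): none of the subtracted shapes is present at this height, so that combined region is unchanged — area = 780.00 mm². So its area = 780.00 mm². Layer 70 is larger (780.00 vs 677.70 mm²).

layer 70 (z = 16.8 mm)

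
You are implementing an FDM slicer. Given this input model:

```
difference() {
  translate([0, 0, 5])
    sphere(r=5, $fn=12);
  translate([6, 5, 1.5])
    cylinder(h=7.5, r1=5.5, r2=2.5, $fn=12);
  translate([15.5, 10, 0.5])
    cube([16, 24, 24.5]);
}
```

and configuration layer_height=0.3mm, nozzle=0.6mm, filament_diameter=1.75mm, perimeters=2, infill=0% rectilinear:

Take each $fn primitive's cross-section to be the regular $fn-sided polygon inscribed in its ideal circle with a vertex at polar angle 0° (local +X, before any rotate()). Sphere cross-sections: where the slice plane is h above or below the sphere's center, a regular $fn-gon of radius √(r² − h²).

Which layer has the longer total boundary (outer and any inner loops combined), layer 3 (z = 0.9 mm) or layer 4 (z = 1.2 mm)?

layer 4 (z = 1.2 mm)

Layer 3 (z = 0.9): the r=5 sphere slices to a regular 12-gon of circumradius 2.862 (√(r²−h²) with h=4.1 from center) (perimeter = 2·12·2.862·sin(180°/12) = 17.78 mm); the cone at (6, 5) is absent (z outside [1.5, 9]); the cube at (15.5, 10) (footprint 16×24) is included at this height (perimeter 80.00 mm); Subtracting the remaining from the first: starting from the r=5 sphere, the 16×24 cube at (15.5, 10) misses the remaining region (no effect) — boundary = 17.78 mm. So its perimeter = 17.78 mm. Layer 4 (z = 1.2): the sphere: section is a regular 12-gon, circumradius = √(r²−h²) = √(5²−3.8²) = 3.250 (perimeter = 2·12·3.250·sin(180°/12) = 20.19 mm); the cone at (6, 5) is absent (z outside [1.5, 9]); the cube at (15.5, 10) (footprint 16×24) is included at this height (perimeter 80.00 mm); Subtracting the remaining from the first: starting from the r=5 sphere, the 16×24 cube at (15.5, 10) misses the remaining region (no effect) — boundary = 20.19 mm. So its perimeter = 20.19 mm. Layer 4 is larger (20.19 vs 17.78 mm).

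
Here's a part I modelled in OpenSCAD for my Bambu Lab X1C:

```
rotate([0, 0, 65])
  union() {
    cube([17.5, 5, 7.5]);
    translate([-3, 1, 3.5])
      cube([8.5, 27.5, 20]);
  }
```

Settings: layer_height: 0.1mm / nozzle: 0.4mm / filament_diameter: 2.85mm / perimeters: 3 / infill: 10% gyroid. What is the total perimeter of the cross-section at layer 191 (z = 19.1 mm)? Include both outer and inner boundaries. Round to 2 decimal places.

At z = 19.1 mm: the cube is not intersected at this z (z outside [0, 7.5]); the 8.5×27.5 cube at (-3, 1) contributes its full rectangle (perimeter 72.00 mm); Merging all regions: only the 8.5×27.5 cube at (-3, 1) is present, so the union is just that shape — boundary = 72.00 mm; (rotated 65° about Z; rotation is an isometry so areas/perimeters/island counts are preserved). Overall, the cross-section is a single solid region. Total boundary length (outer) = 72.00 mm.

72.00 mm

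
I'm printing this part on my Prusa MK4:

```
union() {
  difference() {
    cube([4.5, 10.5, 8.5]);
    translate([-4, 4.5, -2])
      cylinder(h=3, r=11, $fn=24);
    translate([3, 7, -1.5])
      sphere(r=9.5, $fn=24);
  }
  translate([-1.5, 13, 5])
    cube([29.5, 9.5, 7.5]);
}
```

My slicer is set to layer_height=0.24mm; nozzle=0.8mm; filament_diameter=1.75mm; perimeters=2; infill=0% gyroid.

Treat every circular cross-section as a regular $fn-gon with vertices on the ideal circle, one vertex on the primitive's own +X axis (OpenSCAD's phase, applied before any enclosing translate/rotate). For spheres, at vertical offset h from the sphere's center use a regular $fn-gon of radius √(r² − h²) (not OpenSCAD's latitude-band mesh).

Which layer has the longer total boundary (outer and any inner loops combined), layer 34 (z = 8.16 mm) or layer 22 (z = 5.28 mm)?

layer 34 (z = 8.16 mm)

Layer 34 (z = 8.16): the 4.5×10.5 cube contributes its full rectangle (perimeter 30.00 mm); the cylinder at (-4, 4.5) is absent (z outside [-2, 1]); the sphere at (3, 7) is absent (|z−center|=9.660 > r=9.5); Taking the first minus the rest: none of the subtracted shapes is present at this height, so the 4.5×10.5 cube is unchanged — boundary = 30.00 mm; the cube at (-1.5, 13) (footprint 29.5×9.5) is included at this height (perimeter 78.00 mm); Merging all regions: the 2 present regions are separate (no shared area or edge), so areas and boundary lengths simply add and each stays a separate island — boundary = 108.00 mm. So its perimeter = 108.00 mm. Layer 22 (z = 5.28): the cube (footprint 4.5×10.5) is included at this height (perimeter 30.00 mm); the cylinder at (-4, 4.5) is not intersected at this z (z outside [-2, 1]); the r=9.5 sphere at (3, 7) slices to a regular 24-gon of circumradius 6.654 (√(r²−h²) with h=6.78 from center) (perimeter = 2·24·6.654·sin(180°/24) = 41.69 mm); Subtracting the remaining from the first: starting from the 4.5×10.5 cube, the r=9.5 sphere at (3, 7) partially overlaps it — only the 44.72 mm² overlap (of its 137.53 mm²) is removed, clipping the outline — boundary = 10.78 mm; the cube at (-1.5, 13) is present — its section is the full 29.5×9.5 rectangle (perimeter 78.00 mm); Taking the union: the 2 present regions are separate (no shared area or edge), so areas and boundary lengths simply add and each stays a separate island — boundary = 88.78 mm. So its perimeter = 88.78 mm. Layer 34 is larger (108.00 vs 88.78 mm).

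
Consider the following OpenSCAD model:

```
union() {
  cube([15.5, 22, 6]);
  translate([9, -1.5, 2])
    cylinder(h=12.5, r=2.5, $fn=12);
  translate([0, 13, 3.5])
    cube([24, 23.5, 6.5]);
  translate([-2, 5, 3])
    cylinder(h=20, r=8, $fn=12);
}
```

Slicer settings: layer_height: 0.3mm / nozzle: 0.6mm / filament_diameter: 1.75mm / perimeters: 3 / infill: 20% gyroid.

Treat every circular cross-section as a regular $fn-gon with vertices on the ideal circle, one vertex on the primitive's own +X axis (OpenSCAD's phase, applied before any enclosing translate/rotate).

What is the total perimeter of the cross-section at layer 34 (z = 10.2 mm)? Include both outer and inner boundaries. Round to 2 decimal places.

At z = 10.2 mm: the cube is absent (z outside [0, 6]); the cylinder at (9, -1.5): section is a regular 12-gon, circumradius r=2.5 (perimeter = 2·12·2.500·sin(180°/12) = 15.53 mm); the cube at (0, 13) is absent (z outside [3.5, 10]); the cylinder at (-2, 5): section is a regular 12-gon, circumradius r=8 (perimeter = 2·12·8.000·sin(180°/12) = 49.69 mm); Taking the union: the 2 present regions are separate (no shared area or edge), so areas and boundary lengths simply add and each stays a separate island — boundary = 65.22 mm. Overall, the cross-section has 2 separate islands. Total boundary length (outer) = 65.22 mm.

65.22 mm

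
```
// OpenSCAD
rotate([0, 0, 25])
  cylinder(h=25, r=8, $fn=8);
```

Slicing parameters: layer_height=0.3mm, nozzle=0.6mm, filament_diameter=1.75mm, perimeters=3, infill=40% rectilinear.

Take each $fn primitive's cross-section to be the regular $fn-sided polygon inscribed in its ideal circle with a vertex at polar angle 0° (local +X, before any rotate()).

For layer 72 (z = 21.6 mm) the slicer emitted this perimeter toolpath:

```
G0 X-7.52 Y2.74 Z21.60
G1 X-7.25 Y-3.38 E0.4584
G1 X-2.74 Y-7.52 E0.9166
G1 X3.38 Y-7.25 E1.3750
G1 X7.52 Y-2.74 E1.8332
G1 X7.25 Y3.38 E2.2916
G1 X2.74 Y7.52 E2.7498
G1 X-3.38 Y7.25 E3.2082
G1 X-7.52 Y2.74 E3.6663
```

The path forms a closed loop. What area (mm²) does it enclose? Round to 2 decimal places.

181.08 mm²

Apply the shoelace formula to the sequence of (X, Y) vertices; enclosed area = 181.08 mm².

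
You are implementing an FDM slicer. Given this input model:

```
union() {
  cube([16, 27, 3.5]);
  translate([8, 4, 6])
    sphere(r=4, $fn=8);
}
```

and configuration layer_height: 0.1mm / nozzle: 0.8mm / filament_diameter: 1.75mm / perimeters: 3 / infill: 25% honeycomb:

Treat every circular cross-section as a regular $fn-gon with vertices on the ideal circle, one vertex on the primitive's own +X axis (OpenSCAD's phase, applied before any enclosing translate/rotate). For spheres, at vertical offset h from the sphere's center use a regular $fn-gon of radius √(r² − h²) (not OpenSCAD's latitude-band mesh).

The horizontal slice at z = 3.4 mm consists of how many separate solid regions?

1

At z = 3.4 mm: the 16×27 cube contributes its full rectangle; the sphere at (8, 4): section is a regular 8-gon, circumradius = √(r²−h²) = √(4²−2.6²) = 3.040; Taking the union: the r=4 sphere at (8, 4) lies entirely inside the 16×27 cube, so the union is just the 16×27 cube — 1 connected region. The result has 1 disconnected region.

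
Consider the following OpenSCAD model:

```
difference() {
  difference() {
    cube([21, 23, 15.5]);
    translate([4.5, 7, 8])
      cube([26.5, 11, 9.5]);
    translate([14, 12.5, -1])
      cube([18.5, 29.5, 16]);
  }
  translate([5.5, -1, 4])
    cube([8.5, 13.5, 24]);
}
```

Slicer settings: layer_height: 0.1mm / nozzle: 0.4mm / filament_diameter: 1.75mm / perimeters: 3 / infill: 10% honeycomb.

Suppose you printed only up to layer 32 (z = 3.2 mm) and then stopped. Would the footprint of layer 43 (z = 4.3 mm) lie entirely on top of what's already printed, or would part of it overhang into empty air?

Compare the two slices. At z = 3.2: the 21×23 cube contributes its full rectangle (area 483.00 mm²); the cube at (4.5, 7) is not intersected at this z (z outside [8, 17.5]); the 18.5×29.5 cube at (14, 12.5) contributes its full rectangle (area 545.75 mm²); Taking the first minus the rest: starting from the 21×23 cube (483.00 mm²), the 18.5×29.5 cube at (14, 12.5) partially overlaps it — only the 73.50 mm² overlap (of its 545.75 mm²) is removed, clipping the outline — area = 409.50 mm²; the cube at (5.5, -1) is absent (z outside [4, 28]); Subtracting the remaining from the first: none of the subtracted shapes is present at this height, so the result so far is unchanged — area = 409.50 mm². At z = 4.3: the cube (footprint 21×23) is included at this height (area 483.00 mm²); the cube at (4.5, 7) is not intersected at this z (z outside [8, 17.5]); the 18.5×29.5 cube at (14, 12.5) contributes its full rectangle (area 545.75 mm²); Taking the first minus the rest: starting from the 21×23 cube (483.00 mm²), the 18.5×29.5 cube at (14, 12.5) partially overlaps it — only the 73.50 mm² overlap (of its 545.75 mm²) is removed, clipping the outline — area = 409.50 mm²; the cube at (5.5, -1) is present — its section is the full 8.5×13.5 rectangle (area 114.75 mm²); Subtracting the remaining from the first: starting from the result so far (409.50 mm²), the 8.5×13.5 cube at (5.5, -1) partially overlaps it — only the 106.25 mm² overlap (of its 114.75 mm²) is removed, clipping the outline — area = 303.25 mm². Checking containment: the cross-section at z = 4.3 is a subset of the cross-section at z = 3.2.

entirely on top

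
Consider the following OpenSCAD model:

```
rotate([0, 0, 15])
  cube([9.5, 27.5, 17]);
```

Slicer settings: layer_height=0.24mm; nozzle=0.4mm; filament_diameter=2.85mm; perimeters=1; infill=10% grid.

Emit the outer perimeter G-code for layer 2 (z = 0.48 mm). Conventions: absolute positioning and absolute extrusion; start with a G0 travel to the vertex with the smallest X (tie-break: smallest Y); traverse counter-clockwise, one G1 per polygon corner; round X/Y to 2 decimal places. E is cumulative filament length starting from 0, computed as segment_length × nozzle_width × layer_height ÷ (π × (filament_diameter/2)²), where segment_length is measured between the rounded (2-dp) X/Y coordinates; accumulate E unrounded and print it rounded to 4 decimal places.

At z = 0.48 mm: the 9.5×27.5 cube contributes its full rectangle; (whole slice rotated 15° about Z — lengths, areas and connectivity unchanged). The outline is a single polygon with 4 vertices. Extrusion per mm of travel: 0.4 × 0.24 / (π × 1.425²) = 0.015048. Accumulating E over each segment gives final E = 1.1136.

G0 X-7.12 Y26.56 Z0.48
G1 X0.00 Y0.00 E0.4138
G1 X9.18 Y2.46 E0.5568
G1 X2.06 Y29.02 E0.9706
G1 X-7.12 Y26.56 E1.1136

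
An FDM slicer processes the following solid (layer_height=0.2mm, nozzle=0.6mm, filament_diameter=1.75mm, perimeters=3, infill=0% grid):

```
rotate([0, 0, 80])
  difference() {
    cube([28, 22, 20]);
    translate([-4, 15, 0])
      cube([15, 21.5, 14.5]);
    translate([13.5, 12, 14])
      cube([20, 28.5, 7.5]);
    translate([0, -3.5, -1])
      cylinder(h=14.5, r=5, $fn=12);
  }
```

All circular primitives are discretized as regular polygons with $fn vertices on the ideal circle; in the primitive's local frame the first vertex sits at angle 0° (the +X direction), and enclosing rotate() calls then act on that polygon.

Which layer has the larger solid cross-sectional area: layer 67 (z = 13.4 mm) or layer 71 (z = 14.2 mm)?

layer 67 (z = 13.4 mm)

Layer 67 (z = 13.4): the cube is present — its section is the full 28×22 rectangle (area 616.00 mm²); the cube at (-4, 15) (footprint 15×21.5) is included at this height (area 322.50 mm²); the cube at (13.5, 12) is absent (z outside [14, 21.5]); the r=5 cylinder at (0, -3.5) gives a regular 12-gon of circumradius 5 (constant along its height) (area = (12/2)·5.000²·sin(360°/12) = 75.00 mm²); Taking the first minus the rest: starting from the 28×22 cube (616.00 mm²), the 15×21.5 cube at (-4, 15) partially overlaps it — only the 77.00 mm² overlap (of its 322.50 mm²) is removed, clipping the outline; the r=5 cylinder at (0, -3.5) partially overlaps it — only the 3.26 mm² overlap (of its 75.00 mm²) is removed, clipping the outline — area = 535.74 mm²; (rotated 80° about Z; rotation is an isometry so areas/perimeters/island counts are preserved). So its area = 535.74 mm². Layer 71 (z = 14.2): the 28×22 cube contributes its full rectangle (area 616.00 mm²); the cube at (-4, 15) is present — its section is the full 15×21.5 rectangle (area 322.50 mm²); the cube at (13.5, 12) is present — its section is the full 20×28.5 rectangle (area 570.00 mm²); the cylinder at (0, -3.5) is absent (z outside [-1, 13.5]); After the difference (first − rest): starting from the 28×22 cube (616.00 mm²), the 15×21.5 cube at (-4, 15) partially overlaps it — only the 77.00 mm² overlap (of its 322.50 mm²) is removed, clipping the outline; the 20×28.5 cube at (13.5, 12) partially overlaps it — only the 145.00 mm² overlap (of its 570.00 mm²) is removed, clipping the outline — area = 394.00 mm²; (rotated 80° about Z; rotation is an isometry so areas/perimeters/island counts are preserved). So its area = 394.00 mm². Layer 67 is larger (535.74 vs 394.00 mm²).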